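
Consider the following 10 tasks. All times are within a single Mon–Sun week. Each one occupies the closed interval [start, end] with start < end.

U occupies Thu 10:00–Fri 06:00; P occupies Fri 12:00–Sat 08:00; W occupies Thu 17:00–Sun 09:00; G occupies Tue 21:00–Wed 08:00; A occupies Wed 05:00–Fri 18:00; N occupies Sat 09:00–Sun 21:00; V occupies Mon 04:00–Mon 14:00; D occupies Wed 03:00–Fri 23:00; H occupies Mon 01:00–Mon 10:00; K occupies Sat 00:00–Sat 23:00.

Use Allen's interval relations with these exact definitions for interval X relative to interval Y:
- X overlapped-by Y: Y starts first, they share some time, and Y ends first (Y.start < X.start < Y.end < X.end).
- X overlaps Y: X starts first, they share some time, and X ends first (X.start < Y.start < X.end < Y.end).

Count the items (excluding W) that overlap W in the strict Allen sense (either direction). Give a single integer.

4

Target W = [Thu 17:00, Sun 09:00].
A [Wed 05:00, Fri 18:00] → overlaps → counts.
D [Wed 03:00, Fri 23:00] → overlaps → counts.
G [Tue 21:00, Wed 08:00] → before → no.
H [Mon 01:00, Mon 10:00] → before → no.
K [Sat 00:00, Sat 23:00] → during → no.
N [Sat 09:00, Sun 21:00] → overlapped-by → counts.
P [Fri 12:00, Sat 08:00] → during → no.
U [Thu 10:00, Fri 06:00] → overlaps → counts.
V [Mon 04:00, Mon 14:00] → before → no.
Total: 4.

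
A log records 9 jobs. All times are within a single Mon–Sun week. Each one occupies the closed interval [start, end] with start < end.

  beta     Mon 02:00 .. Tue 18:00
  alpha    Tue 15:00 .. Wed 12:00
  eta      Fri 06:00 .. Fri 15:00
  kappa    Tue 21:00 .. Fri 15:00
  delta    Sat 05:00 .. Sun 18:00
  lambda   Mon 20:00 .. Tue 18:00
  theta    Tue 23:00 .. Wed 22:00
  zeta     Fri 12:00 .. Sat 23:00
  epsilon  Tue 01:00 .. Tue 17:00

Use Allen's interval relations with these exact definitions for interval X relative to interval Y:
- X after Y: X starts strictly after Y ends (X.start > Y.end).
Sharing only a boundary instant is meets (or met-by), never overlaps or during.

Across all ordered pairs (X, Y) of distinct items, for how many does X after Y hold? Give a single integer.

23

Checking all 72 ordered pairs for relation 'after'; matching pairs in alphabetical order:
(delta, alpha): delta after alpha ✓
(delta, beta): delta after beta ✓
(delta, epsilon): delta after epsilon ✓
(delta, eta): delta after eta ✓
(delta, kappa): delta after kappa ✓
(delta, lambda): delta after lambda ✓
(delta, theta): delta after theta ✓
(eta, alpha): eta after alpha ✓
(eta, beta): eta after beta ✓
(eta, epsilon): eta after epsilon ✓
(eta, lambda): eta after lambda ✓
(eta, theta): eta after theta ✓
(kappa, beta): kappa after beta ✓
(kappa, epsilon): kappa after epsilon ✓
(kappa, lambda): kappa after lambda ✓
(theta, beta): theta after beta ✓
(theta, epsilon): theta after epsilon ✓
(theta, lambda): theta after lambda ✓
(zeta, alpha): zeta after alpha ✓
(zeta, beta): zeta after beta ✓
(zeta, epsilon): zeta after epsilon ✓
(zeta, lambda): zeta after lambda ✓
(zeta, theta): zeta after theta ✓
Count: 23.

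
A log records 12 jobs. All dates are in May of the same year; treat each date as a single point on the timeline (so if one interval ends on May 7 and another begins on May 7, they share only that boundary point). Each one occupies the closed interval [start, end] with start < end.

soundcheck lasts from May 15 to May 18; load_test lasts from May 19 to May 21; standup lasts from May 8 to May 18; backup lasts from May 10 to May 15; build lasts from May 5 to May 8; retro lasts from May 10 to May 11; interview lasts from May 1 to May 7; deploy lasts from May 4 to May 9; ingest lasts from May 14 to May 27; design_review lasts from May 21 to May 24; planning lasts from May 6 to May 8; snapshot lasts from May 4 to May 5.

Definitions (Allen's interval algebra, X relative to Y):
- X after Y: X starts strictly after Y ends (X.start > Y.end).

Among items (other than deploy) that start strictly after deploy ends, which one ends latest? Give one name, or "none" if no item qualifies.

ingest

Target deploy = [May 4, May 9].
backup [May 10, May 15] → after → candidate.
build [May 5, May 8] → during → excluded.
design_review [May 21, May 24] → after → candidate.
ingest [May 14, May 27] → after → candidate.
interview [May 1, May 7] → overlaps → excluded.
load_test [May 19, May 21] → after → candidate.
planning [May 6, May 8] → during → excluded.
retro [May 10, May 11] → after → candidate.
snapshot [May 4, May 5] → starts → excluded.
soundcheck [May 15, May 18] → after → candidate.
standup [May 8, May 18] → overlapped-by → excluded.
Among candidates, latest end is May 27 → ingest.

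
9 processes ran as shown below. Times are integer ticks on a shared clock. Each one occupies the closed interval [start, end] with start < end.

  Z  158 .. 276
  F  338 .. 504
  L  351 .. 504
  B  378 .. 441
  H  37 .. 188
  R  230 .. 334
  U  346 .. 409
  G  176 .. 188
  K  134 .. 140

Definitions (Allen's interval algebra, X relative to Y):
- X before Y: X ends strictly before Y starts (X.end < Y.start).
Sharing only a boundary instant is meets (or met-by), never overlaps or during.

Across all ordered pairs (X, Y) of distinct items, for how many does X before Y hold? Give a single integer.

Checking all 72 ordered pairs for relation 'before'; matching pairs in alphabetical order:
(G, B): G before B ✓
(G, F): G before F ✓
(G, L): G before L ✓
(G, R): G before R ✓
(G, U): G before U ✓
(H, B): H before B ✓
(H, F): H before F ✓
(H, L): H before L ✓
(H, R): H before R ✓
(H, U): H before U ✓
(K, B): K before B ✓
(K, F): K before F ✓
(K, G): K before G ✓
(K, L): K before L ✓
(K, R): K before R ✓
(K, U): K before U ✓
(K, Z): K before Z ✓
(R, B): R before B ✓
(R, F): R before F ✓
(R, L): R before L ✓
(R, U): R before U ✓
(Z, B): Z before B ✓
(Z, F): Z before F ✓
(Z, L): Z before L ✓
... plus 1 further pairs not listed.
Count: 25.

25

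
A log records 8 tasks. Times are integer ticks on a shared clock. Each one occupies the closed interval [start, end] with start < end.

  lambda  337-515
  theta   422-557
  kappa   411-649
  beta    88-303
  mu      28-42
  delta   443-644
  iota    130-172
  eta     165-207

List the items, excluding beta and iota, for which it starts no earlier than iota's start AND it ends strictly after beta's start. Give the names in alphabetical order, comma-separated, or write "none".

Conditions: its start is no earlier than iota's start (X.start >= 130) AND its end is strictly after beta's start (X.end > 88).
delta: start 443 >= 130? ✓; end 644 > 88? ✓ → yes.
eta: start 165 >= 130? ✓; end 207 > 88? ✓ → yes.
kappa: start 411 >= 130? ✓; end 649 > 88? ✓ → yes.
lambda: start 337 >= 130? ✓; end 515 > 88? ✓ → yes.
mu: start 28 >= 130? ✗; end 42 > 88? ✗ → no.
theta: start 422 >= 130? ✓; end 557 > 88? ✓ → yes.
Result: delta, eta, kappa, lambda, theta.

delta, eta, kappa, lambda, theta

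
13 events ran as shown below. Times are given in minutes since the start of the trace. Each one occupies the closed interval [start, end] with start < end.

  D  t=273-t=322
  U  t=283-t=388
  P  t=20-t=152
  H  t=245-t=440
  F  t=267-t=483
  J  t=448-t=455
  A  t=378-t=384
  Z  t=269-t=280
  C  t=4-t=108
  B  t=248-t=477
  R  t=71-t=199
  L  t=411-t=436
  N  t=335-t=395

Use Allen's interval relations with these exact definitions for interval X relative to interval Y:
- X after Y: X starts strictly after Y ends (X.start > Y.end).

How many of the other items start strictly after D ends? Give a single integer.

Target D = [t=273, t=322].
A [t=378, t=384] → after → counts.
B [t=248, t=477] → contains → no.
C [t=4, t=108] → before → no.
F [t=267, t=483] → contains → no.
H [t=245, t=440] → contains → no.
J [t=448, t=455] → after → counts.
L [t=411, t=436] → after → counts.
N [t=335, t=395] → after → counts.
P [t=20, t=152] → before → no.
R [t=71, t=199] → before → no.
U [t=283, t=388] → overlapped-by → no.
Z [t=269, t=280] → overlaps → no.
Total: 4.

4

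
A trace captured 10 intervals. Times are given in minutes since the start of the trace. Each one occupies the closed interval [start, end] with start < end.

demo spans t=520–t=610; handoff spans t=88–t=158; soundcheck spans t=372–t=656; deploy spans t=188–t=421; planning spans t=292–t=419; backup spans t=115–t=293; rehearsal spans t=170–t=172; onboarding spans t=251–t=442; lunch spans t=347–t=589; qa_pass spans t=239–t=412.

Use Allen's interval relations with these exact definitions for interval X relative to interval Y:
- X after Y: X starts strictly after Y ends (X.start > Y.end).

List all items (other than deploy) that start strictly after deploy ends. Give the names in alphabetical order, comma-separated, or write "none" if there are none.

Target deploy = [t=188, t=421].
backup [t=115, t=293] → overlaps → no.
demo [t=520, t=610] → after → yes.
handoff [t=88, t=158] → before → no.
lunch [t=347, t=589] → overlapped-by → no.
onboarding [t=251, t=442] → overlapped-by → no.
planning [t=292, t=419] → during → no.
qa_pass [t=239, t=412] → during → no.
rehearsal [t=170, t=172] → before → no.
soundcheck [t=372, t=656] → overlapped-by → no.
Result: demo.

demo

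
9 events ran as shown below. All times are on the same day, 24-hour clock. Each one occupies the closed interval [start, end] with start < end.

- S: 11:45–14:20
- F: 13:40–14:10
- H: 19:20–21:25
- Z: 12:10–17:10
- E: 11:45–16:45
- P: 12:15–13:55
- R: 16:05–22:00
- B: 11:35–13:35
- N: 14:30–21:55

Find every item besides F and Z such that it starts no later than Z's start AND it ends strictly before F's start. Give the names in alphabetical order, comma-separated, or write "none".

B

Conditions: its start is no later than Z's start (X.start <= 12:10) AND its end is strictly before F's start (X.end < 13:40).
B: start 11:35 <= 12:10? ✓; end 13:35 < 13:40? ✓ → yes.
E: start 11:45 <= 12:10? ✓; end 16:45 < 13:40? ✗ → no.
H: start 19:20 <= 12:10? ✗; end 21:25 < 13:40? ✗ → no.
N: start 14:30 <= 12:10? ✗; end 21:55 < 13:40? ✗ → no.
P: start 12:15 <= 12:10? ✗; end 13:55 < 13:40? ✗ → no.
R: start 16:05 <= 12:10? ✗; end 22:00 < 13:40? ✗ → no.
S: start 11:45 <= 12:10? ✓; end 14:20 < 13:40? ✗ → no.
Result: B.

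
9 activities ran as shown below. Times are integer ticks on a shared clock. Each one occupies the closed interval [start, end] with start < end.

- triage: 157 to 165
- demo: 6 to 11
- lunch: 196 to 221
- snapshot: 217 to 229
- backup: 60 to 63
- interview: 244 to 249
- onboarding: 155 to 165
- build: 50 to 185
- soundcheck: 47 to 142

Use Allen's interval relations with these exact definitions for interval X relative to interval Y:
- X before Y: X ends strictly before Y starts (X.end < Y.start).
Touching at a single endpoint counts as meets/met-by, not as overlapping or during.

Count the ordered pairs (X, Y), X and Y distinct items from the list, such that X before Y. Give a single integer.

Checking all 72 ordered pairs for relation 'before'; matching pairs in alphabetical order:
(backup, interview): backup before interview ✓
(backup, lunch): backup before lunch ✓
(backup, onboarding): backup before onboarding ✓
(backup, snapshot): backup before snapshot ✓
(backup, triage): backup before triage ✓
(build, interview): build before interview ✓
(build, lunch): build before lunch ✓
(build, snapshot): build before snapshot ✓
(demo, backup): demo before backup ✓
(demo, build): demo before build ✓
(demo, interview): demo before interview ✓
(demo, lunch): demo before lunch ✓
(demo, onboarding): demo before onboarding ✓
(demo, snapshot): demo before snapshot ✓
(demo, soundcheck): demo before soundcheck ✓
(demo, triage): demo before triage ✓
(lunch, interview): lunch before interview ✓
(onboarding, interview): onboarding before interview ✓
(onboarding, lunch): onboarding before lunch ✓
(onboarding, snapshot): onboarding before snapshot ✓
(snapshot, interview): snapshot before interview ✓
(soundcheck, interview): soundcheck before interview ✓
(soundcheck, lunch): soundcheck before lunch ✓
(soundcheck, onboarding): soundcheck before onboarding ✓
... plus 5 further pairs not listed.
Count: 29.

29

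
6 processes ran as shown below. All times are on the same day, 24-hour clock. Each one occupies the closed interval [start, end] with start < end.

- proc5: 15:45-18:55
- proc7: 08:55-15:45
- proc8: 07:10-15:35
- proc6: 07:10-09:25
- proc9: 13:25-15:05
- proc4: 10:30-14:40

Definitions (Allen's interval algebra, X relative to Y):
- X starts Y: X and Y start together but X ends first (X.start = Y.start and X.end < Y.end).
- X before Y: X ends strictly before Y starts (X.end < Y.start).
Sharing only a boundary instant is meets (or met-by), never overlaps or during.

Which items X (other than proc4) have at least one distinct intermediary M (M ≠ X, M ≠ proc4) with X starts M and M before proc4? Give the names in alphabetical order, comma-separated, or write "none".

Target proc4 = [10:30, 14:40].
Intermediaries M with M before proc4: proc6.
Via proc6 — items with X starts proc6: none.
Union: none.

none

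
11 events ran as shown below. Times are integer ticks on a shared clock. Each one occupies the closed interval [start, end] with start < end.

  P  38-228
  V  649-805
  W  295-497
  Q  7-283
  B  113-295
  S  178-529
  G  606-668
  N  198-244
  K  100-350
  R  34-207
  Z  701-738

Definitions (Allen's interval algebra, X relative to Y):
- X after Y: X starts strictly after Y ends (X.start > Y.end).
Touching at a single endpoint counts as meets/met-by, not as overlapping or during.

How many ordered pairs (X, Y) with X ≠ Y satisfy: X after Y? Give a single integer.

29

Checking all 110 ordered pairs for relation 'after'; matching pairs in alphabetical order:
(G, B): G after B ✓
(G, K): G after K ✓
(G, N): G after N ✓
(G, P): G after P ✓
(G, Q): G after Q ✓
(G, R): G after R ✓
(G, S): G after S ✓
(G, W): G after W ✓
(V, B): V after B ✓
(V, K): V after K ✓
(V, N): V after N ✓
(V, P): V after P ✓
(V, Q): V after Q ✓
(V, R): V after R ✓
(V, S): V after S ✓
(V, W): V after W ✓
(W, N): W after N ✓
(W, P): W after P ✓
(W, Q): W after Q ✓
(W, R): W after R ✓
(Z, B): Z after B ✓
(Z, G): Z after G ✓
(Z, K): Z after K ✓
(Z, N): Z after N ✓
... plus 5 further pairs not listed.
Count: 29.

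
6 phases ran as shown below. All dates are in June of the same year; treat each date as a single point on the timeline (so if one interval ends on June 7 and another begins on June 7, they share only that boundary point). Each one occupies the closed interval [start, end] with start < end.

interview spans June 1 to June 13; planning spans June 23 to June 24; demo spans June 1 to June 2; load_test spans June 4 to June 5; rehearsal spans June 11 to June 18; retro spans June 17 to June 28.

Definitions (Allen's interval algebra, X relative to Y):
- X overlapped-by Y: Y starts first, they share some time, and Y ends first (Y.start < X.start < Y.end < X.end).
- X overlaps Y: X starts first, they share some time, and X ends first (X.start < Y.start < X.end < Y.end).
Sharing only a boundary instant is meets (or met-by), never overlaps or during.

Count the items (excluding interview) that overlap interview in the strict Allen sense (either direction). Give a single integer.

Target interview = [June 1, June 13].
demo [June 1, June 2] → starts → no.
load_test [June 4, June 5] → during → no.
planning [June 23, June 24] → after → no.
rehearsal [June 11, June 18] → overlapped-by → counts.
retro [June 17, June 28] → after → no.
Total: 1.

1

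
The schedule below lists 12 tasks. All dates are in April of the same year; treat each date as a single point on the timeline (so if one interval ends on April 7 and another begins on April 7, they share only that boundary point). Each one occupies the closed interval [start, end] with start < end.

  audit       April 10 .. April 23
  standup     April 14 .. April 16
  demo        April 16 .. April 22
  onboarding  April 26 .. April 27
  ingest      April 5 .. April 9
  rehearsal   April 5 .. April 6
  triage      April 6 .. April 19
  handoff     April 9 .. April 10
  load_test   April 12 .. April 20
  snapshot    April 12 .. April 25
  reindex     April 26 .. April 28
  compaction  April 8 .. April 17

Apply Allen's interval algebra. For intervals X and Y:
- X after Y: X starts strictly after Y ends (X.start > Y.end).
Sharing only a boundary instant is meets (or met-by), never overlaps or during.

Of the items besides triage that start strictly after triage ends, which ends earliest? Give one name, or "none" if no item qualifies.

Target triage = [April 6, April 19].
audit [April 10, April 23] → overlapped-by → excluded.
compaction [April 8, April 17] → during → excluded.
demo [April 16, April 22] → overlapped-by → excluded.
handoff [April 9, April 10] → during → excluded.
ingest [April 5, April 9] → overlaps → excluded.
load_test [April 12, April 20] → overlapped-by → excluded.
onboarding [April 26, April 27] → after → candidate.
rehearsal [April 5, April 6] → meets → excluded.
reindex [April 26, April 28] → after → candidate.
snapshot [April 12, April 25] → overlapped-by → excluded.
standup [April 14, April 16] → during → excluded.
Among candidates, earliest end is April 27 → onboarding.

onboarding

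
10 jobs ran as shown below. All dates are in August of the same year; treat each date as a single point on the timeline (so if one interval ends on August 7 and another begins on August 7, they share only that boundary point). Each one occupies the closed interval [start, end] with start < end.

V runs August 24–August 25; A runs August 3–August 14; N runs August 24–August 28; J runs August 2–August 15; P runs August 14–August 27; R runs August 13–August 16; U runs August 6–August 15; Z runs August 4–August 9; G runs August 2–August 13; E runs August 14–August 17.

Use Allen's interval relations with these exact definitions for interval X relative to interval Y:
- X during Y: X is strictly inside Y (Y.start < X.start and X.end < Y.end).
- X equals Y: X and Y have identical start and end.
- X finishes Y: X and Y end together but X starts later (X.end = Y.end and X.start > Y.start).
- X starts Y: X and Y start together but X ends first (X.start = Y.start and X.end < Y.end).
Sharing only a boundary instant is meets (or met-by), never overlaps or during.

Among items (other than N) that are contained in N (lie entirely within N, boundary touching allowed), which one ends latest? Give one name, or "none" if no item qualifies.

V

Target N = [August 24, August 28].
A [August 3, August 14] → before → excluded.
E [August 14, August 17] → before → excluded.
G [August 2, August 13] → before → excluded.
J [August 2, August 15] → before → excluded.
P [August 14, August 27] → overlaps → excluded.
R [August 13, August 16] → before → excluded.
U [August 6, August 15] → before → excluded.
V [August 24, August 25] → starts → candidate.
Z [August 4, August 9] → before → excluded.
Among candidates, latest end is August 25 → V.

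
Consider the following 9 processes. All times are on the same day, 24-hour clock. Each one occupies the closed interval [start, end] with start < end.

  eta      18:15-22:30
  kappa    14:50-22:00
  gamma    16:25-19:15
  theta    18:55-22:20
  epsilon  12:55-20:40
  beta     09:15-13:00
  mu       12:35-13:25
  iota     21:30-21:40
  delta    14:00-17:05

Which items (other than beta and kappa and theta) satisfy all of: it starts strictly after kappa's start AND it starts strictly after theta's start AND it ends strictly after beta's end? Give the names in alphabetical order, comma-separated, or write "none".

Conditions: its start is strictly after kappa's start (X.start > 14:50) AND its start is strictly after theta's start (X.start > 18:55) AND its end is strictly after beta's end (X.end > 13:00).
delta: start 14:00 > 14:50? ✗; start 14:00 > 18:55? ✗; end 17:05 > 13:00? ✓ → no.
epsilon: start 12:55 > 14:50? ✗; start 12:55 > 18:55? ✗; end 20:40 > 13:00? ✓ → no.
eta: start 18:15 > 14:50? ✓; start 18:15 > 18:55? ✗; end 22:30 > 13:00? ✓ → no.
gamma: start 16:25 > 14:50? ✓; start 16:25 > 18:55? ✗; end 19:15 > 13:00? ✓ → no.
iota: start 21:30 > 14:50? ✓; start 21:30 > 18:55? ✓; end 21:40 > 13:00? ✓ → yes.
mu: start 12:35 > 14:50? ✗; start 12:35 > 18:55? ✗; end 13:25 > 13:00? ✓ → no.
Result: iota.

iota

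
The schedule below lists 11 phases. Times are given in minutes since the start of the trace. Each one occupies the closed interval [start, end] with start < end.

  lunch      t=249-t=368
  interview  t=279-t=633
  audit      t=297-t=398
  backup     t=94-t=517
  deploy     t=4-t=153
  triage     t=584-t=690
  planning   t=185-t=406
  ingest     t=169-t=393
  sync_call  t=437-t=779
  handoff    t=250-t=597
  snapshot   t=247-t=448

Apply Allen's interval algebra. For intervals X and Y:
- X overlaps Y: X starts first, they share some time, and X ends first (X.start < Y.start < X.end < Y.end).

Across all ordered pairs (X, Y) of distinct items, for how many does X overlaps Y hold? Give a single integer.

Checking all 110 ordered pairs for relation 'overlaps'; matching pairs in alphabetical order:
(backup, handoff): backup overlaps handoff ✓
(backup, interview): backup overlaps interview ✓
(backup, sync_call): backup overlaps sync_call ✓
(deploy, backup): deploy overlaps backup ✓
(handoff, interview): handoff overlaps interview ✓
(handoff, sync_call): handoff overlaps sync_call ✓
(handoff, triage): handoff overlaps triage ✓
(ingest, audit): ingest overlaps audit ✓
(ingest, handoff): ingest overlaps handoff ✓
(ingest, interview): ingest overlaps interview ✓
(ingest, planning): ingest overlaps planning ✓
(ingest, snapshot): ingest overlaps snapshot ✓
(interview, sync_call): interview overlaps sync_call ✓
(interview, triage): interview overlaps triage ✓
(lunch, audit): lunch overlaps audit ✓
(lunch, handoff): lunch overlaps handoff ✓
(lunch, interview): lunch overlaps interview ✓
(planning, handoff): planning overlaps handoff ✓
(planning, interview): planning overlaps interview ✓
(planning, snapshot): planning overlaps snapshot ✓
(snapshot, handoff): snapshot overlaps handoff ✓
(snapshot, interview): snapshot overlaps interview ✓
(snapshot, sync_call): snapshot overlaps sync_call ✓
Count: 23.

23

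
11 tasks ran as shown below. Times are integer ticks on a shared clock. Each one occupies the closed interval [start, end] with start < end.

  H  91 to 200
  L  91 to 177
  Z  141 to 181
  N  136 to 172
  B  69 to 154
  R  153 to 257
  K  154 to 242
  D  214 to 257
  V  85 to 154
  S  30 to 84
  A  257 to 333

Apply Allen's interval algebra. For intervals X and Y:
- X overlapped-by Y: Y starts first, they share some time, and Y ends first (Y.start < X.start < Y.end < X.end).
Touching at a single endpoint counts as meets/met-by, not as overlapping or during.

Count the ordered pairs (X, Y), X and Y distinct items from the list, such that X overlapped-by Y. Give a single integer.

Checking all 110 ordered pairs for relation 'overlapped-by'; matching pairs in alphabetical order:
(B, S): B overlapped-by S ✓
(D, K): D overlapped-by K ✓
(H, B): H overlapped-by B ✓
(H, V): H overlapped-by V ✓
(K, H): K overlapped-by H ✓
(K, L): K overlapped-by L ✓
(K, N): K overlapped-by N ✓
(K, Z): K overlapped-by Z ✓
(L, B): L overlapped-by B ✓
(L, V): L overlapped-by V ✓
(N, B): N overlapped-by B ✓
(N, V): N overlapped-by V ✓
(R, B): R overlapped-by B ✓
(R, H): R overlapped-by H ✓
(R, L): R overlapped-by L ✓
(R, N): R overlapped-by N ✓
(R, V): R overlapped-by V ✓
(R, Z): R overlapped-by Z ✓
(Z, B): Z overlapped-by B ✓
(Z, L): Z overlapped-by L ✓
(Z, N): Z overlapped-by N ✓
(Z, V): Z overlapped-by V ✓
Count: 22.

22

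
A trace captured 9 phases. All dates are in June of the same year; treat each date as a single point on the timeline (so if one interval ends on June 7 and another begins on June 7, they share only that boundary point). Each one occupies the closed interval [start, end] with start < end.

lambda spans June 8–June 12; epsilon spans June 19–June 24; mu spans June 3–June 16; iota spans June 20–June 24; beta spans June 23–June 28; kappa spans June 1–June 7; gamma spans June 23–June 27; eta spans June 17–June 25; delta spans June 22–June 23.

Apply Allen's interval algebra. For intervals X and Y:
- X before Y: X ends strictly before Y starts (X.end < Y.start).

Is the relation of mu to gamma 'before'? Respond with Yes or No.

Yes

mu = [June 3, June 16], gamma = [June 23, June 27].
Actual relation of mu to gamma: before.
Asked whether 'before' holds → Yes.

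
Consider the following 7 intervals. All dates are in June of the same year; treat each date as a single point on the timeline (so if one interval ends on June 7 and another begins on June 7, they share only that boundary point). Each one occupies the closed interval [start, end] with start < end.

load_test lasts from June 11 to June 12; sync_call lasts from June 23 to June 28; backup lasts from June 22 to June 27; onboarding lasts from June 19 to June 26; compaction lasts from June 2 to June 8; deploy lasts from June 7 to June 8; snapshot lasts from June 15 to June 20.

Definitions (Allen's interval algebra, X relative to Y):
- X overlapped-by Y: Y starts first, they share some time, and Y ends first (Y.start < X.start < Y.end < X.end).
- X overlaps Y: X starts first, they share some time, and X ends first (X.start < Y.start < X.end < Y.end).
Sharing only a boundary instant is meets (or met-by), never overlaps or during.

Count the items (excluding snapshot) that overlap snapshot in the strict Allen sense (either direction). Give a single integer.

Target snapshot = [June 15, June 20].
backup [June 22, June 27] → after → no.
compaction [June 2, June 8] → before → no.
deploy [June 7, June 8] → before → no.
load_test [June 11, June 12] → before → no.
onboarding [June 19, June 26] → overlapped-by → counts.
sync_call [June 23, June 28] → after → no.
Total: 1.

1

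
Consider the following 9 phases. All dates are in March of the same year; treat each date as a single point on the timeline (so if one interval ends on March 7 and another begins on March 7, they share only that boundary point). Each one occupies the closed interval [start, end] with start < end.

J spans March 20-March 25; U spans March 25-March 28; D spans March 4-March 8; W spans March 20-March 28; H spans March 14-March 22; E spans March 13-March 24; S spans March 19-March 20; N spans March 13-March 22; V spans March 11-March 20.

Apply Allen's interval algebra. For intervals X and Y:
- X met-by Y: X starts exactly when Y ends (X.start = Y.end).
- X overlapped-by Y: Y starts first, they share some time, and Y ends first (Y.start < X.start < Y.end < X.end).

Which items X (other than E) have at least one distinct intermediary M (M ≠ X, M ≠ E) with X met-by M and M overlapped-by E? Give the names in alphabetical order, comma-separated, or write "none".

U

Target E = [March 13, March 24].
Intermediaries M with M overlapped-by E: J, W.
Via J — items with X met-by J: U.
Via W — items with X met-by W: none.
Union: U.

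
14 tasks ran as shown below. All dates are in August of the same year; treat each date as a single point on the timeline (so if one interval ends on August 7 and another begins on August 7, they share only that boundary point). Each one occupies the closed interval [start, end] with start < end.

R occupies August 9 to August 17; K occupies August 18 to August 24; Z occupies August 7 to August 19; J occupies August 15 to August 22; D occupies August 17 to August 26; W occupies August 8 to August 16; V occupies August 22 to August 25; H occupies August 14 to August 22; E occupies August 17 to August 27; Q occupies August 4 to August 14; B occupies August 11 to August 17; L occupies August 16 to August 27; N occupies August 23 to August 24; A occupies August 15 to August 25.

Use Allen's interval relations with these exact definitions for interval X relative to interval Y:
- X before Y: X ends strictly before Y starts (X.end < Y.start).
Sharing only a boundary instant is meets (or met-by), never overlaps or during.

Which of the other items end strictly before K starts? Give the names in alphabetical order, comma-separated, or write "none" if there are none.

Target K = [August 18, August 24].
A [August 15, August 25] → contains → no.
B [August 11, August 17] → before → yes.
D [August 17, August 26] → contains → no.
E [August 17, August 27] → contains → no.
H [August 14, August 22] → overlaps → no.
J [August 15, August 22] → overlaps → no.
L [August 16, August 27] → contains → no.
N [August 23, August 24] → finishes → no.
Q [August 4, August 14] → before → yes.
R [August 9, August 17] → before → yes.
V [August 22, August 25] → overlapped-by → no.
W [August 8, August 16] → before → yes.
Z [August 7, August 19] → overlaps → no.
Result: B, Q, R, W.

B, Q, R, W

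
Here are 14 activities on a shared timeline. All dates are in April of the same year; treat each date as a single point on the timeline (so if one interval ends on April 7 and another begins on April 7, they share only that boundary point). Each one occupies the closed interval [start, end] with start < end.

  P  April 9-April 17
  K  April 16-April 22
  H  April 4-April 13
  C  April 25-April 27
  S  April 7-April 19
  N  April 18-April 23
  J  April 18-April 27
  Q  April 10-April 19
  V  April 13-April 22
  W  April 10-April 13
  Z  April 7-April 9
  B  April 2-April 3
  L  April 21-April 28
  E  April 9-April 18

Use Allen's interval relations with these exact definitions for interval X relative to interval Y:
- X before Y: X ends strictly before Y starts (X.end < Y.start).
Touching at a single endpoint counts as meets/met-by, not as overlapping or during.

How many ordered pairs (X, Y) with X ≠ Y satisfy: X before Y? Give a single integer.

44

Checking all 182 ordered pairs for relation 'before'; matching pairs in alphabetical order:
(B, C): B before C ✓
(B, E): B before E ✓
(B, H): B before H ✓
(B, J): B before J ✓
(B, K): B before K ✓
(B, L): B before L ✓
(B, N): B before N ✓
(B, P): B before P ✓
(B, Q): B before Q ✓
(B, S): B before S ✓
(B, V): B before V ✓
(B, W): B before W ✓
(B, Z): B before Z ✓
(E, C): E before C ✓
(E, L): E before L ✓
(H, C): H before C ✓
(H, J): H before J ✓
(H, K): H before K ✓
(H, L): H before L ✓
(H, N): H before N ✓
(K, C): K before C ✓
(N, C): N before C ✓
(P, C): P before C ✓
(P, J): P before J ✓
... plus 20 further pairs not listed.
Count: 44.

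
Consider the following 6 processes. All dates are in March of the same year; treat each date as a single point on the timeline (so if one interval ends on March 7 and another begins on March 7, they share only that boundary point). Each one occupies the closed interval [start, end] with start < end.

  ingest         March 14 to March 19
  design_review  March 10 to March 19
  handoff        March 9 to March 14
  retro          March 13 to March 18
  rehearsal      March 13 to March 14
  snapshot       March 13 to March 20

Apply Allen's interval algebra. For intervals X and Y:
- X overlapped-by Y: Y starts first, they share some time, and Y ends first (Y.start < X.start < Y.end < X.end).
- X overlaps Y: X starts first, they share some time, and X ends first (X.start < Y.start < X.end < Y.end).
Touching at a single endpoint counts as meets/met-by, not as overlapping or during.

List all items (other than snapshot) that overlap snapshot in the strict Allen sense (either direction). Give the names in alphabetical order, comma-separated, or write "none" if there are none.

Target snapshot = [March 13, March 20].
design_review [March 10, March 19] → overlaps → yes.
handoff [March 9, March 14] → overlaps → yes.
ingest [March 14, March 19] → during → no.
rehearsal [March 13, March 14] → starts → no.
retro [March 13, March 18] → starts → no.
Result: design_review, handoff.

design_review, handoff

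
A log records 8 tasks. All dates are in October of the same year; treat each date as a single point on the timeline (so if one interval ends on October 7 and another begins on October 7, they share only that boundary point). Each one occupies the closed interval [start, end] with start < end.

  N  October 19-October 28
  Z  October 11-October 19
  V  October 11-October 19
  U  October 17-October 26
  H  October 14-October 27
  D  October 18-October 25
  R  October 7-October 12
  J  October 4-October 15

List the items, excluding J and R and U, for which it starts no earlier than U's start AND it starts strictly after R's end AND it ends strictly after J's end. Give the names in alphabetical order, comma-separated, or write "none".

Conditions: its start is no earlier than U's start (X.start >= October 17) AND its start is strictly after R's end (X.start > October 12) AND its end is strictly after J's end (X.end > October 15).
D: start October 18 >= October 17? ✓; start October 18 > October 12? ✓; end October 25 > October 15? ✓ → yes.
H: start October 14 >= October 17? ✗; start October 14 > October 12? ✓; end October 27 > October 15? ✓ → no.
N: start October 19 >= October 17? ✓; start October 19 > October 12? ✓; end October 28 > October 15? ✓ → yes.
V: start October 11 >= October 17? ✗; start October 11 > October 12? ✗; end October 19 > October 15? ✓ → no.
Z: start October 11 >= October 17? ✗; start October 11 > October 12? ✗; end October 19 > October 15? ✓ → no.
Result: D, N.

D, N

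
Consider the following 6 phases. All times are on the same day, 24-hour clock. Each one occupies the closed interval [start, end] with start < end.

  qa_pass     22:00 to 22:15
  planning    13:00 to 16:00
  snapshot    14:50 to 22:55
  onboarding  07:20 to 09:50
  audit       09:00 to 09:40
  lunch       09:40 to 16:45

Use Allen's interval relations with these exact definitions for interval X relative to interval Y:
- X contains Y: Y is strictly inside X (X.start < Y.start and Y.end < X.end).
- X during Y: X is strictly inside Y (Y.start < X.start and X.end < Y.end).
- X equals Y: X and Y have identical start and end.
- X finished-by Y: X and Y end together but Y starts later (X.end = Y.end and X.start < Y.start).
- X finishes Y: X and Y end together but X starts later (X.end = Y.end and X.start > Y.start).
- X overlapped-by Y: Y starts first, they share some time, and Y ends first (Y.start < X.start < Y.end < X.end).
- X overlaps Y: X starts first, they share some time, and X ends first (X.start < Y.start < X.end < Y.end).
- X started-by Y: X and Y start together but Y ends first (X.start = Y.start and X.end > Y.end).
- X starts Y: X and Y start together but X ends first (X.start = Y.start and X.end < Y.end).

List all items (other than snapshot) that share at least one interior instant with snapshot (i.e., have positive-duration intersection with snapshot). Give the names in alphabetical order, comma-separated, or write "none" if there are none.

lunch, planning, qa_pass

Target snapshot = [14:50, 22:55].
audit [09:00, 09:40] → before → no.
lunch [09:40, 16:45] → overlaps → yes.
onboarding [07:20, 09:50] → before → no.
planning [13:00, 16:00] → overlaps → yes.
qa_pass [22:00, 22:15] → during → yes.
Result: lunch, planning, qa_pass.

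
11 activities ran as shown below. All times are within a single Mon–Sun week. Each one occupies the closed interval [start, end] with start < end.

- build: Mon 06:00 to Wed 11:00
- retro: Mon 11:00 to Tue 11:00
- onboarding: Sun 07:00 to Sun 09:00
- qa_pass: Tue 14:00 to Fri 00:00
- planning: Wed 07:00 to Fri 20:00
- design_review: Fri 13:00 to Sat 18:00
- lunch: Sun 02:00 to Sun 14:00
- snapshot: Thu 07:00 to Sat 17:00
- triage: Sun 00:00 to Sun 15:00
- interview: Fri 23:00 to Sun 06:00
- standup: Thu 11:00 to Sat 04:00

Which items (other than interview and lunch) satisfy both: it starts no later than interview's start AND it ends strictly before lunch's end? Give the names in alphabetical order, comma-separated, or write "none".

build, design_review, planning, qa_pass, retro, snapshot, standup

Conditions: its start is no later than interview's start (X.start <= Fri 23:00) AND its end is strictly before lunch's end (X.end < Sun 14:00).
build: start Mon 06:00 <= Fri 23:00? ✓; end Wed 11:00 < Sun 14:00? ✓ → yes.
design_review: start Fri 13:00 <= Fri 23:00? ✓; end Sat 18:00 < Sun 14:00? ✓ → yes.
onboarding: start Sun 07:00 <= Fri 23:00? ✗; end Sun 09:00 < Sun 14:00? ✓ → no.
planning: start Wed 07:00 <= Fri 23:00? ✓; end Fri 20:00 < Sun 14:00? ✓ → yes.
qa_pass: start Tue 14:00 <= Fri 23:00? ✓; end Fri 00:00 < Sun 14:00? ✓ → yes.
retro: start Mon 11:00 <= Fri 23:00? ✓; end Tue 11:00 < Sun 14:00? ✓ → yes.
snapshot: start Thu 07:00 <= Fri 23:00? ✓; end Sat 17:00 < Sun 14:00? ✓ → yes.
standup: start Thu 11:00 <= Fri 23:00? ✓; end Sat 04:00 < Sun 14:00? ✓ → yes.
triage: start Sun 00:00 <= Fri 23:00? ✗; end Sun 15:00 < Sun 14:00? ✗ → no.
Result: build, design_review, planning, qa_pass, retro, snapshot, standup.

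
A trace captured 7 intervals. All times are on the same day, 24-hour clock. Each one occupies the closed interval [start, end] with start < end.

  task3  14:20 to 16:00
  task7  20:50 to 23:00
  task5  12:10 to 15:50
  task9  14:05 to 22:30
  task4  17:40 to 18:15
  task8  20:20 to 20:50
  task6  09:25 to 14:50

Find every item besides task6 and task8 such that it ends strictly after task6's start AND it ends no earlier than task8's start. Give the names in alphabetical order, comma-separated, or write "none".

task7, task9

Conditions: its end is strictly after task6's start (X.end > 09:25) AND its end is no earlier than task8's start (X.end >= 20:20).
task3: end 16:00 > 09:25? ✓; end 16:00 >= 20:20? ✗ → no.
task4: end 18:15 > 09:25? ✓; end 18:15 >= 20:20? ✗ → no.
task5: end 15:50 > 09:25? ✓; end 15:50 >= 20:20? ✗ → no.
task7: end 23:00 > 09:25? ✓; end 23:00 >= 20:20? ✓ → yes.
task9: end 22:30 > 09:25? ✓; end 22:30 >= 20:20? ✓ → yes.
Result: task7, task9.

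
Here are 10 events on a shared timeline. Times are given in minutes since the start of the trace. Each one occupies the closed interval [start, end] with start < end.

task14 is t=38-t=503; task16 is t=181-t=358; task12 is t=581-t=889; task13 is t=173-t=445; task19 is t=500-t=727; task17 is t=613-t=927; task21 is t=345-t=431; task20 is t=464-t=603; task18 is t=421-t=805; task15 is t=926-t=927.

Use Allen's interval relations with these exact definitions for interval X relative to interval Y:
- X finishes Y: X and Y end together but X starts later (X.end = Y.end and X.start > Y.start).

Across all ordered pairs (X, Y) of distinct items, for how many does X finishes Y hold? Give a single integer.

1

Checking all 90 ordered pairs for relation 'finishes'; matching pairs in alphabetical order:
(task15, task17): task15 finishes task17 ✓
Count: 1.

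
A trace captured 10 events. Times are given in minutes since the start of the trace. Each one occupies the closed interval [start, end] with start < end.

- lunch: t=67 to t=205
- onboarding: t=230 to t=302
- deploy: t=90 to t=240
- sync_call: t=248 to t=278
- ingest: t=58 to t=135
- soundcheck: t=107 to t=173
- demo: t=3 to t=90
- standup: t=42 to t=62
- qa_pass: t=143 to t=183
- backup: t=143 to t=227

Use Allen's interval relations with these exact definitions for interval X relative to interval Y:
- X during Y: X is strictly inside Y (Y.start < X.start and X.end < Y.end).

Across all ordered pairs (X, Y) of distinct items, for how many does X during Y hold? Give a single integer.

7

Checking all 90 ordered pairs for relation 'during'; matching pairs in alphabetical order:
(backup, deploy): backup during deploy ✓
(qa_pass, deploy): qa_pass during deploy ✓
(qa_pass, lunch): qa_pass during lunch ✓
(soundcheck, deploy): soundcheck during deploy ✓
(soundcheck, lunch): soundcheck during lunch ✓
(standup, demo): standup during demo ✓
(sync_call, onboarding): sync_call during onboarding ✓
Count: 7.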